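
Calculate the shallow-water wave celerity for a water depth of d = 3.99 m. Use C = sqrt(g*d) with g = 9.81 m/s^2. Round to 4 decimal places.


Using the shallow-water approximation:
C = sqrt(g * d) = sqrt(9.81 * 3.99)
C = sqrt(39.1419)
C = 6.2563 m/s

6.2563


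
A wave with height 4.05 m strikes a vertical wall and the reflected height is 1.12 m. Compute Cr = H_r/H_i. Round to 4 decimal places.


Cr = H_r / H_i
Cr = 1.12 / 4.05
Cr = 0.2765

0.2765


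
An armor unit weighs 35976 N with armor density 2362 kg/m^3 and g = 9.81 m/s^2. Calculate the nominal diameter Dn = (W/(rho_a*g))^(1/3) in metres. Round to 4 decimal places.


V = W / (rho_a * g)
V = 35976 / (2362 * 9.81)
V = 35976 / 23171.22
V = 1.552616 m^3
Dn = V^(1/3) = 1.552616^(1/3)
Dn = 1.1579 m

1.1579


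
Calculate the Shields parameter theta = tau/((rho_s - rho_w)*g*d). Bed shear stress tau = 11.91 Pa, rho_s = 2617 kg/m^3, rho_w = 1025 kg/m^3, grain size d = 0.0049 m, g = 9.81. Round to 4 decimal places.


theta = tau / ((rho_s - rho_w) * g * d)
rho_s - rho_w = 2617 - 1025 = 1592
Denominator = 1592 * 9.81 * 0.0049 = 76.525848
theta = 11.91 / 76.525848
theta = 0.1556

0.1556


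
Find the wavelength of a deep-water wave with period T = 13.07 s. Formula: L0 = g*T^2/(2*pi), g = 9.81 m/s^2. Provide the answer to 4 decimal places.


L0 = g * T^2 / (2 * pi)
L0 = 9.81 * 13.07^2 / (2 * pi)
L0 = 9.81 * 170.8249 / 6.28319
L0 = 1675.7923 / 6.28319
L0 = 266.7106 m

266.7106


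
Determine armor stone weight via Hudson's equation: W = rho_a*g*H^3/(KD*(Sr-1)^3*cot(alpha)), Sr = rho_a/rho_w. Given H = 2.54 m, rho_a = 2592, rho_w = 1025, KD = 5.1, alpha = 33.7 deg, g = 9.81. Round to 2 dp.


Sr = rho_a / rho_w = 2592 / 1025 = 2.528780
(Sr - 1) = 1.528780
(Sr - 1)^3 = 3.573020
cot(33.7) = 1 / tan(33.7) = 1 / 0.666917 = 1.499437
Numerator = 2592 * 9.81 * 2.54^3 = 416682.3976
Denominator = 5.1 * 3.573020 * 1.499437 = 27.323336
W = 416682.3976 / 27.323336
W = 15250.06 N

15250.06


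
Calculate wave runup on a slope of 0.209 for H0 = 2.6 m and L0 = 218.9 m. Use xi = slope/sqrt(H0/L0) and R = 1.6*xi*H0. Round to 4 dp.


xi = slope / sqrt(H0/L0)
H0/L0 = 2.6/218.9 = 0.011878
sqrt(0.011878) = 0.108984
xi = 0.209 / 0.108984 = 1.917708
R = 1.6 * xi * H0 = 1.6 * 1.917708 * 2.6
R = 7.9777 m

7.9777


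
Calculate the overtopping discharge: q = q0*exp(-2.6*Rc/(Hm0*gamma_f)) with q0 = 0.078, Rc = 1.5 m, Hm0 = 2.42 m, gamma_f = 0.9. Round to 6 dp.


q = q0 * exp(-2.6 * Rc / (Hm0 * gamma_f))
Exponent = -2.6 * 1.5 / (2.42 * 0.9)
= -2.6 * 1.5 / 2.1780
= -1.790634
exp(-1.790634) = 0.166854
q = 0.078 * 0.166854
q = 0.013015 m^3/s/m

0.013015


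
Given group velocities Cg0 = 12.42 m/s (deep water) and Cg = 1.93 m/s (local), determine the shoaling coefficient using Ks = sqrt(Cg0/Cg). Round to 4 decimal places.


Ks = sqrt(Cg0 / Cg)
Ks = sqrt(12.42 / 1.93)
Ks = sqrt(6.4352)
Ks = 2.5368

2.5368


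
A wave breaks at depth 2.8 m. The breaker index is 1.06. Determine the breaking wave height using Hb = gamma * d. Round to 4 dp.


Hb = gamma * d
Hb = 1.06 * 2.8
Hb = 2.9680 m

2.9680


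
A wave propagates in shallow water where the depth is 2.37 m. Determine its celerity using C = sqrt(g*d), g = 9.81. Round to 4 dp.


Using the shallow-water approximation:
C = sqrt(g * d) = sqrt(9.81 * 2.37)
C = sqrt(23.2497)
C = 4.8218 m/s

4.8218


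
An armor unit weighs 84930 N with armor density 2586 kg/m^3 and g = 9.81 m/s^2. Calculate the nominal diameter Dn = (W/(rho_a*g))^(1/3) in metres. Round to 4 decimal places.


V = W / (rho_a * g)
V = 84930 / (2586 * 9.81)
V = 84930 / 25368.66
V = 3.347832 m^3
Dn = V^(1/3) = 3.347832^(1/3)
Dn = 1.4960 m

1.4960


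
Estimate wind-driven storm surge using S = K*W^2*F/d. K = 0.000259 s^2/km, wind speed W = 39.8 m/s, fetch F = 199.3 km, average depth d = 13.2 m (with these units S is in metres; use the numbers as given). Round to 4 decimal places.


S = K * W^2 * F / d
W^2 = 39.8^2 = 1584.04
S = 0.000259 * 1584.04 * 199.3 / 13.2
Numerator = 0.000259 * 1584.04 * 199.3 = 81.766086
S = 81.766086 / 13.2 = 6.1944 m

6.1944


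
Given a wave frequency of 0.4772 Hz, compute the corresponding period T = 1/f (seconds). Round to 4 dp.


T = 1 / f
T = 1 / 0.4772
T = 2.0956 s

2.0956


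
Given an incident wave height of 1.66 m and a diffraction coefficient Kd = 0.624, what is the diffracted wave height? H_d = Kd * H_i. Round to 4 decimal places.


H_d = Kd * H_i
H_d = 0.624 * 1.66
H_d = 1.0358 m

1.0358


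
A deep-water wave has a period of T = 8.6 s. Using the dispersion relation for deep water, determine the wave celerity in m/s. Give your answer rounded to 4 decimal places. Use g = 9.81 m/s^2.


We use the deep-water celerity formula:
C = g * T / (2 * pi)
C = 9.81 * 8.6 / (2 * 3.14159...)
C = 84.366000 / 6.283185
C = 13.4273 m/s

13.4273


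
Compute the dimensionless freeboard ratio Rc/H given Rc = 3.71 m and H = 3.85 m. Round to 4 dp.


Relative freeboard = Rc / H
= 3.71 / 3.85
= 0.9636

0.9636


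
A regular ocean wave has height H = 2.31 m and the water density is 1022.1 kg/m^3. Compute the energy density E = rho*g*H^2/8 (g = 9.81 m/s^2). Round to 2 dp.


E = (1/8) * rho * g * H^2
E = (1/8) * 1022.1 * 9.81 * 2.31^2
E = 0.125 * 1022.1 * 9.81 * 5.3361
E = 6688.00 J/m^2

6688.00


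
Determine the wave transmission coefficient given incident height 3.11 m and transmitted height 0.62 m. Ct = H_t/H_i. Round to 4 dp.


Ct = H_t / H_i
Ct = 0.62 / 3.11
Ct = 0.1994

0.1994


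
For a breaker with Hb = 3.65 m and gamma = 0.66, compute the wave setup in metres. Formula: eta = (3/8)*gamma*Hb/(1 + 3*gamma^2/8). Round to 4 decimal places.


eta = (3/8) * gamma * Hb / (1 + 3*gamma^2/8)
Numerator = (3/8) * 0.66 * 3.65 = 0.903375
Denominator = 1 + 3*0.66^2/8 = 1 + 0.163350 = 1.163350
eta = 0.903375 / 1.163350
eta = 0.7765 m

0.7765


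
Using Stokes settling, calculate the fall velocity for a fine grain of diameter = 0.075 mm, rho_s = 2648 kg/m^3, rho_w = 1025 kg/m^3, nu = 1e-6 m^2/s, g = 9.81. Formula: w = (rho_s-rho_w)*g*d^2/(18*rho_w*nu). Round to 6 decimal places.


w = (rho_s - rho_w) * g * d^2 / (18 * rho_w * nu)
d = 0.075 mm = 0.000075 m
rho_s - rho_w = 2648 - 1025 = 1623
Numerator = 1623 * 9.81 * (0.000075)^2 = 0.000089559169
Denominator = 18 * 1025 * 1e-6 = 0.018450
w = 0.004854 m/s

0.004854


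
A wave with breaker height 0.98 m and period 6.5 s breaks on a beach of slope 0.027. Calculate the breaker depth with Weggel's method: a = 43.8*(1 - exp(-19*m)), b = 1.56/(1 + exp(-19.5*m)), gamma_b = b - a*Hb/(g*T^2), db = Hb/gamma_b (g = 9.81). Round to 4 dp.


a = 43.8 * (1 - exp(-19 * m))
exp(-19 * 0.027) = exp(-0.5130) = 0.598697
a = 43.8 * (1 - 0.598697) = 17.577081
b = 1.56 / (1 + exp(-19.5 * m))
exp(-19.5 * 0.027) = exp(-0.5265) = 0.590669
b = 1.56 / (1 + 0.590669) = 0.980720
Hb / (g * T^2) = 0.98 / (9.81 * 6.5^2) = 0.98 / 414.4725 = 0.00236445
gamma_b = b - a * Hb/(g*T^2) = 0.980720 - 17.577081 * 0.00236445 = 0.939159
db = Hb / gamma_b = 0.98 / 0.939159
db = 1.0435 m

1.0435


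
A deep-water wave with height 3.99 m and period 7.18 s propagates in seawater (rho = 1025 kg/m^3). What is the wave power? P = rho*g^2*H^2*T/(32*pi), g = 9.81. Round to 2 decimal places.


P = rho * g^2 * H^2 * T / (32 * pi)
P = 1025 * 9.81^2 * 3.99^2 * 7.18 / (32 * pi)
P = 1025 * 96.2361 * 15.9201 * 7.18 / 100.53096
P = 112158.52 W/m

112158.52


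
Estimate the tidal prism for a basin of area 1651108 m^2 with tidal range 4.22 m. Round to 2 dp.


Tidal prism = Area * Tidal range
P = 1651108 * 4.22
P = 6967675.76 m^3

6967675.76


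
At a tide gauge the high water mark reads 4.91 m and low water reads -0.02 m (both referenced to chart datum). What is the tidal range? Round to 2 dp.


Tidal range = High water - Low water
Tidal range = 4.91 - (-0.02)
Tidal range = 4.93 m

4.93


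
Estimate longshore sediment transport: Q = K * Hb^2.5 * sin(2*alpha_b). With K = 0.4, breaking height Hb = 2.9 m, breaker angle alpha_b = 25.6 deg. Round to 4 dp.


Q = K * Hb^2.5 * sin(2 * alpha_b)
Hb^2.5 = 2.9^2.5 = 14.321714
sin(2 * 25.6) = sin(51.2) = 0.779338
Q = 0.4 * 14.321714 * 0.779338
Q = 4.4646 m^3/s

4.4646


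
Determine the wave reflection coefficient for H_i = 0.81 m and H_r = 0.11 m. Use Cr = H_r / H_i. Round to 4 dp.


Cr = H_r / H_i
Cr = 0.11 / 0.81
Cr = 0.1358

0.1358


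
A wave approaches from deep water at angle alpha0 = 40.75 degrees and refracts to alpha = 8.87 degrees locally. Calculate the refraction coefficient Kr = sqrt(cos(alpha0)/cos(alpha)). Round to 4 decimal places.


Kr = sqrt(cos(alpha0) / cos(alpha))
cos(40.75) = 0.757565
cos(8.87) = 0.988041
Kr = sqrt(0.757565 / 0.988041)
Kr = sqrt(0.766735)
Kr = 0.8756

0.8756


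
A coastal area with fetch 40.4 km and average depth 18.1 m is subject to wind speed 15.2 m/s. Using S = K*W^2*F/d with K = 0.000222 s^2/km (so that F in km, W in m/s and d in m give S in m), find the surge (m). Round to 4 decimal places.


S = K * W^2 * F / d
W^2 = 15.2^2 = 231.04
S = 0.000222 * 231.04 * 40.4 / 18.1
Numerator = 0.000222 * 231.04 * 40.4 = 2.072152
S = 2.072152 / 18.1 = 0.1145 m

0.1145


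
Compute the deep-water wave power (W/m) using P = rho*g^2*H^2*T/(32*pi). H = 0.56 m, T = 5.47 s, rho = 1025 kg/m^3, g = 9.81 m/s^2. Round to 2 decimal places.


P = rho * g^2 * H^2 * T / (32 * pi)
P = 1025 * 9.81^2 * 0.56^2 * 5.47 / (32 * pi)
P = 1025 * 96.2361 * 0.3136 * 5.47 / 100.53096
P = 1683.16 W/m

1683.16


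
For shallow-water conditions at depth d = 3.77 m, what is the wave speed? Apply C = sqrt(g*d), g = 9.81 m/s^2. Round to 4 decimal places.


Using the shallow-water approximation:
C = sqrt(g * d) = sqrt(9.81 * 3.77)
C = sqrt(36.9837)
C = 6.0814 m/s

6.0814


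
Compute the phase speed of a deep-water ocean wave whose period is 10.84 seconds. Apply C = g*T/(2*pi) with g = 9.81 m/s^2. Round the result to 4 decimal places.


We use the deep-water celerity formula:
C = g * T / (2 * pi)
C = 9.81 * 10.84 / (2 * 3.14159...)
C = 106.340400 / 6.283185
C = 16.9246 m/s

16.9246


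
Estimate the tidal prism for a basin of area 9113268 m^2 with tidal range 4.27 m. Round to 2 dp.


Tidal prism = Area * Tidal range
P = 9113268 * 4.27
P = 38913654.36 m^3

38913654.36


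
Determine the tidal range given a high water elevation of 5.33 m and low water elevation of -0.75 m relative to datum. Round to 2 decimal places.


Tidal range = High water - Low water
Tidal range = 5.33 - (-0.75)
Tidal range = 6.08 m

6.08


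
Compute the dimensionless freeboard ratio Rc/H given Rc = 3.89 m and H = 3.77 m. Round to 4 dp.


Relative freeboard = Rc / H
= 3.89 / 3.77
= 1.0318

1.0318


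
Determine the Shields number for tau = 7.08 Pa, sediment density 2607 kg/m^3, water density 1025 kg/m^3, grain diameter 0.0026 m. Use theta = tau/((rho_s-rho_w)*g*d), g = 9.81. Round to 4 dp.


theta = tau / ((rho_s - rho_w) * g * d)
rho_s - rho_w = 2607 - 1025 = 1582
Denominator = 1582 * 9.81 * 0.0026 = 40.350492
theta = 7.08 / 40.350492
theta = 0.1755

0.1755


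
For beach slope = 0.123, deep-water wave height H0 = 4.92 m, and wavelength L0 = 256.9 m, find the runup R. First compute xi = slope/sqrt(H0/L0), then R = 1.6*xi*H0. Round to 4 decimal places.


xi = slope / sqrt(H0/L0)
H0/L0 = 4.92/256.9 = 0.019151
sqrt(0.019151) = 0.138389
xi = 0.123 / 0.138389 = 0.888801
R = 1.6 * xi * H0 = 1.6 * 0.888801 * 4.92
R = 6.9966 m

6.9966


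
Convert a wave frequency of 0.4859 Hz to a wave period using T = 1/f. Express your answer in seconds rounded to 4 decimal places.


T = 1 / f
T = 1 / 0.4859
T = 2.0580 s

2.0580


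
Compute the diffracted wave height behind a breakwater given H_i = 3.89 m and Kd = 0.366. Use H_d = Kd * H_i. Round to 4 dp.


H_d = Kd * H_i
H_d = 0.366 * 3.89
H_d = 1.4237 m

1.4237


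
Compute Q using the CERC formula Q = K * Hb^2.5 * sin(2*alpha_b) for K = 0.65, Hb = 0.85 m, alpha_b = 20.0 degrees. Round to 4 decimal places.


Q = K * Hb^2.5 * sin(2 * alpha_b)
Hb^2.5 = 0.85^2.5 = 0.666112
sin(2 * 20.0) = sin(40.0) = 0.642788
Q = 0.65 * 0.666112 * 0.642788
Q = 0.2783 m^3/s

0.2783


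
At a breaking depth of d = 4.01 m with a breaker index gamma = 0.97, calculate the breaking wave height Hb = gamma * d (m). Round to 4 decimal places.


Hb = gamma * d
Hb = 0.97 * 4.01
Hb = 3.8897 m

3.8897


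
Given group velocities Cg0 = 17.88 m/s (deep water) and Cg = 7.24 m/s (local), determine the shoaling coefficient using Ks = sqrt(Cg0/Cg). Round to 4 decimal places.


Ks = sqrt(Cg0 / Cg)
Ks = sqrt(17.88 / 7.24)
Ks = sqrt(2.4696)
Ks = 1.5715

1.5715


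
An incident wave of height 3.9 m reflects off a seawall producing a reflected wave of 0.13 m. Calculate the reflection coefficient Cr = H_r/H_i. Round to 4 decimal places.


Cr = H_r / H_i
Cr = 0.13 / 3.9
Cr = 0.0333

0.0333


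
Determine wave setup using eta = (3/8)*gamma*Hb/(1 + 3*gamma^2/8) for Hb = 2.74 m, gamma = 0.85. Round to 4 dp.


eta = (3/8) * gamma * Hb / (1 + 3*gamma^2/8)
Numerator = (3/8) * 0.85 * 2.74 = 0.873375
Denominator = 1 + 3*0.85^2/8 = 1 + 0.270938 = 1.270938
eta = 0.873375 / 1.270938
eta = 0.6872 m

0.6872


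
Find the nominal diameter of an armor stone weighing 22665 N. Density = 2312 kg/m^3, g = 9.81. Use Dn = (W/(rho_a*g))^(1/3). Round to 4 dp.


V = W / (rho_a * g)
V = 22665 / (2312 * 9.81)
V = 22665 / 22680.72
V = 0.999307 m^3
Dn = V^(1/3) = 0.999307^(1/3)
Dn = 0.9998 m

0.9998


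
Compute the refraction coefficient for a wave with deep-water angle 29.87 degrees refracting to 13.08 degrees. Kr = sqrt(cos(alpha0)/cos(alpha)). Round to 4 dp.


Kr = sqrt(cos(alpha0) / cos(alpha))
cos(29.87) = 0.867158
cos(13.08) = 0.974055
Kr = sqrt(0.867158 / 0.974055)
Kr = sqrt(0.890255)
Kr = 0.9435

0.9435


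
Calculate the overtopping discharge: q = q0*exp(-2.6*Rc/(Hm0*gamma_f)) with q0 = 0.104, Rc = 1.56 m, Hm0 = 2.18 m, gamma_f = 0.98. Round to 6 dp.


q = q0 * exp(-2.6 * Rc / (Hm0 * gamma_f))
Exponent = -2.6 * 1.56 / (2.18 * 0.98)
= -2.6 * 1.56 / 2.1364
= -1.898521
exp(-1.898521) = 0.149790
q = 0.104 * 0.149790
q = 0.015578 m^3/s/m

0.015578


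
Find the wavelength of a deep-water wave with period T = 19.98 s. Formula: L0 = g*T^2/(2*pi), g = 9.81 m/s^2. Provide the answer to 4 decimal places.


L0 = g * T^2 / (2 * pi)
L0 = 9.81 * 19.98^2 / (2 * pi)
L0 = 9.81 * 399.2004 / 6.28319
L0 = 3916.1559 / 6.28319
L0 = 623.2756 m

623.2756


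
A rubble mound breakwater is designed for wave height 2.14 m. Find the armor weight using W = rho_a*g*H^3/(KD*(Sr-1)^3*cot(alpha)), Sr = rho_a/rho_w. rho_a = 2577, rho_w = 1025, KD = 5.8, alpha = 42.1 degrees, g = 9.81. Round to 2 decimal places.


Sr = rho_a / rho_w = 2577 / 1025 = 2.514146
(Sr - 1) = 1.514146
(Sr - 1)^3 = 3.471391
cot(42.1) = 1 / tan(42.1) = 1 / 0.903569 = 1.106722
Numerator = 2577 * 9.81 * 2.14^3 = 247756.3224
Denominator = 5.8 * 3.471391 * 1.106722 = 22.282815
W = 247756.3224 / 22.282815
W = 11118.72 N

11118.72


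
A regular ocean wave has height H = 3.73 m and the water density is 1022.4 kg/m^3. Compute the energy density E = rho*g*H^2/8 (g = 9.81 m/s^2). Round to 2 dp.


E = (1/8) * rho * g * H^2
E = (1/8) * 1022.4 * 9.81 * 3.73^2
E = 0.125 * 1022.4 * 9.81 * 13.9129
E = 17442.85 J/m^2

17442.85


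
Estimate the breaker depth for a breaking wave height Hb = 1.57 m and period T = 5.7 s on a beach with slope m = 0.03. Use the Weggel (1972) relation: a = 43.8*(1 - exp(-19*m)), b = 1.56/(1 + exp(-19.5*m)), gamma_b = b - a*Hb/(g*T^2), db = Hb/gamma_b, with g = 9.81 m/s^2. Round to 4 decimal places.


a = 43.8 * (1 - exp(-19 * m))
exp(-19 * 0.03) = exp(-0.5700) = 0.565525
a = 43.8 * (1 - 0.565525) = 19.029986
b = 1.56 / (1 + exp(-19.5 * m))
exp(-19.5 * 0.03) = exp(-0.5850) = 0.557106
b = 1.56 / (1 + 0.557106) = 1.001859
Hb / (g * T^2) = 1.57 / (9.81 * 5.7^2) = 1.57 / 318.7269 = 0.00492585
gamma_b = b - a * Hb/(g*T^2) = 1.001859 - 19.029986 * 0.00492585 = 0.908120
db = Hb / gamma_b = 1.57 / 0.908120
db = 1.7288 m

1.7288


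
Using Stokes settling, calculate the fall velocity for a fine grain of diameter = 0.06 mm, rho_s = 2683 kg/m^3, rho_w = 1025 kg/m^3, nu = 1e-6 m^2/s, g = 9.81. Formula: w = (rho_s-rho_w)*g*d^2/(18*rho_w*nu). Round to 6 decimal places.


w = (rho_s - rho_w) * g * d^2 / (18 * rho_w * nu)
d = 0.06 mm = 0.000060 m
rho_s - rho_w = 2683 - 1025 = 1658
Numerator = 1658 * 9.81 * (0.000060)^2 = 0.000058553928
Denominator = 18 * 1025 * 1e-6 = 0.018450
w = 0.003174 m/s

0.003174


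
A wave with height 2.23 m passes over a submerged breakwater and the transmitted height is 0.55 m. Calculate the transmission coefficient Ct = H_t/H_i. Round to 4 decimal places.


Ct = H_t / H_i
Ct = 0.55 / 2.23
Ct = 0.2466

0.2466


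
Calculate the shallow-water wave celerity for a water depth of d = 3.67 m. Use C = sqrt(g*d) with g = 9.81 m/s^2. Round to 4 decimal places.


Using the shallow-water approximation:
C = sqrt(g * d) = sqrt(9.81 * 3.67)
C = sqrt(36.0027)
C = 6.0002 m/s

6.0002


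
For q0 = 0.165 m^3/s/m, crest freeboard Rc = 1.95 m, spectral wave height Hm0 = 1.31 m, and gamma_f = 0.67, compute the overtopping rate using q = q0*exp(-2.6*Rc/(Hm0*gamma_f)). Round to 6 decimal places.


q = q0 * exp(-2.6 * Rc / (Hm0 * gamma_f))
Exponent = -2.6 * 1.95 / (1.31 * 0.67)
= -2.6 * 1.95 / 0.8777
= -5.776461
exp(-5.776461) = 0.003100
q = 0.165 * 0.003100
q = 0.000511 m^3/s/m

0.000511


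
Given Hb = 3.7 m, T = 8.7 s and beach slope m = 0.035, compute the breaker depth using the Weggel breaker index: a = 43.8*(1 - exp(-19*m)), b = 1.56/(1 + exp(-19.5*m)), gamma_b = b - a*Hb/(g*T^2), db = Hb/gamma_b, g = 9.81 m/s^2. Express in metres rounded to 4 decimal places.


a = 43.8 * (1 - exp(-19 * m))
exp(-19 * 0.035) = exp(-0.6650) = 0.514274
a = 43.8 * (1 - 0.514274) = 21.274819
b = 1.56 / (1 + exp(-19.5 * m))
exp(-19.5 * 0.035) = exp(-0.6825) = 0.505352
b = 1.56 / (1 + 0.505352) = 1.036302
Hb / (g * T^2) = 3.7 / (9.81 * 8.7^2) = 3.7 / 742.5189 = 0.00498304
gamma_b = b - a * Hb/(g*T^2) = 1.036302 - 21.274819 * 0.00498304 = 0.930289
db = Hb / gamma_b = 3.7 / 0.930289
db = 3.9773 m

3.9773


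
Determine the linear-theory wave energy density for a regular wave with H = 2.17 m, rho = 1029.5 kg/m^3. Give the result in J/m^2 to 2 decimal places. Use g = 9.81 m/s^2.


E = (1/8) * rho * g * H^2
E = (1/8) * 1029.5 * 9.81 * 2.17^2
E = 0.125 * 1029.5 * 9.81 * 4.7089
E = 5944.63 J/m^2

5944.63


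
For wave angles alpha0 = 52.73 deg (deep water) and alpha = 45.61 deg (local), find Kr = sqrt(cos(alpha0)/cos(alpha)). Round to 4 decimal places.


Kr = sqrt(cos(alpha0) / cos(alpha))
cos(52.73) = 0.605572
cos(45.61) = 0.699539
Kr = sqrt(0.605572 / 0.699539)
Kr = sqrt(0.865673)
Kr = 0.9304

0.9304


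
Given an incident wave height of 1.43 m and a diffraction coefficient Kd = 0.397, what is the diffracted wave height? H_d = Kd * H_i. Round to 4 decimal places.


H_d = Kd * H_i
H_d = 0.397 * 1.43
H_d = 0.5677 m

0.5677


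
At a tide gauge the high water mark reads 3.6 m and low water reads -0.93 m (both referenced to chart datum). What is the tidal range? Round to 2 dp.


Tidal range = High water - Low water
Tidal range = 3.6 - (-0.93)
Tidal range = 4.53 m

4.53


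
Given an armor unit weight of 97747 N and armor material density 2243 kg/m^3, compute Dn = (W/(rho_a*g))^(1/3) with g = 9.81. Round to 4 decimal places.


V = W / (rho_a * g)
V = 97747 / (2243 * 9.81)
V = 97747 / 22003.83
V = 4.442272 m^3
Dn = V^(1/3) = 4.442272^(1/3)
Dn = 1.6439 m

1.6439


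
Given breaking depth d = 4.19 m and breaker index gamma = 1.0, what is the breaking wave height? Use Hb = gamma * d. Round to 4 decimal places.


Hb = gamma * d
Hb = 1.0 * 4.19
Hb = 4.1900 m

4.1900


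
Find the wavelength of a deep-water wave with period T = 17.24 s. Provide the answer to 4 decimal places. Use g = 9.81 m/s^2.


L0 = g * T^2 / (2 * pi)
L0 = 9.81 * 17.24^2 / (2 * pi)
L0 = 9.81 * 297.2176 / 6.28319
L0 = 2915.7047 / 6.28319
L0 = 464.0488 m

464.0488


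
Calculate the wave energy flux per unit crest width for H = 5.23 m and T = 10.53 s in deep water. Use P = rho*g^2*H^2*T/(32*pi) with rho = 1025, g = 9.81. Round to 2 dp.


P = rho * g^2 * H^2 * T / (32 * pi)
P = 1025 * 9.81^2 * 5.23^2 * 10.53 / (32 * pi)
P = 1025 * 96.2361 * 27.3529 * 10.53 / 100.53096
P = 282614.07 W/m

282614.07


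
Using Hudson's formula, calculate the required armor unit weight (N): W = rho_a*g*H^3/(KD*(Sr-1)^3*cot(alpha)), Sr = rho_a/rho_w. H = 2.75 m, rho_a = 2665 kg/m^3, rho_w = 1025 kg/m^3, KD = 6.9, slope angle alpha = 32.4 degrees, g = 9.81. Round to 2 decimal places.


Sr = rho_a / rho_w = 2665 / 1025 = 2.600000
(Sr - 1) = 1.600000
(Sr - 1)^3 = 4.096000
cot(32.4) = 1 / tan(32.4) = 1 / 0.634619 = 1.575748
Numerator = 2665 * 9.81 * 2.75^3 = 543706.2211
Denominator = 6.9 * 4.096000 * 1.575748 = 44.534416
W = 543706.2211 / 44.534416
W = 12208.68 N

12208.68


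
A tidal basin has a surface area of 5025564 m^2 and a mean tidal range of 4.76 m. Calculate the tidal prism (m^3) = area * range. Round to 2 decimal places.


Tidal prism = Area * Tidal range
P = 5025564 * 4.76
P = 23921684.64 m^3

23921684.64


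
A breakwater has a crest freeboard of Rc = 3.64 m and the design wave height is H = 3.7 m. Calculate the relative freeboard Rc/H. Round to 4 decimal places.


Relative freeboard = Rc / H
= 3.64 / 3.7
= 0.9838

0.9838


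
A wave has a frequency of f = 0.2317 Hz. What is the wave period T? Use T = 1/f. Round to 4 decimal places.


T = 1 / f
T = 1 / 0.2317
T = 4.3159 s

4.3159


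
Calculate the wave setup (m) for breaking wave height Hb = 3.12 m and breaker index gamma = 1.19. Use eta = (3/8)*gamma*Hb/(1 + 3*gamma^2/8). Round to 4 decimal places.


eta = (3/8) * gamma * Hb / (1 + 3*gamma^2/8)
Numerator = (3/8) * 1.19 * 3.12 = 1.392300
Denominator = 1 + 3*1.19^2/8 = 1 + 0.531038 = 1.531038
eta = 1.392300 / 1.531038
eta = 0.9094 m

0.9094


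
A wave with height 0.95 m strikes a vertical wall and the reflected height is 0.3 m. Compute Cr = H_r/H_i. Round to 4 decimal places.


Cr = H_r / H_i
Cr = 0.3 / 0.95
Cr = 0.3158

0.3158


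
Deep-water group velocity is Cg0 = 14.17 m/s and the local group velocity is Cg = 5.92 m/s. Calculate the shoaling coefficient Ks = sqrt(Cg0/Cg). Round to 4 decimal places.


Ks = sqrt(Cg0 / Cg)
Ks = sqrt(14.17 / 5.92)
Ks = sqrt(2.3936)
Ks = 1.5471

1.5471


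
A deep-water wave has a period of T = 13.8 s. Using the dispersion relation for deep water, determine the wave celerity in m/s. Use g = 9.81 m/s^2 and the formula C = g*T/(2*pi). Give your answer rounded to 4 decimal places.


We use the deep-water celerity formula:
C = g * T / (2 * pi)
C = 9.81 * 13.8 / (2 * 3.14159...)
C = 135.378000 / 6.283185
C = 21.5461 m/s

21.5461


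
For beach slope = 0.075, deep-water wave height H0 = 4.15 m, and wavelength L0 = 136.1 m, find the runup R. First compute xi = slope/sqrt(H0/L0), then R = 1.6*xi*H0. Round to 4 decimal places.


xi = slope / sqrt(H0/L0)
H0/L0 = 4.15/136.1 = 0.030492
sqrt(0.030492) = 0.174620
xi = 0.075 / 0.174620 = 0.429503
R = 1.6 * xi * H0 = 1.6 * 0.429503 * 4.15
R = 2.8519 m

2.8519


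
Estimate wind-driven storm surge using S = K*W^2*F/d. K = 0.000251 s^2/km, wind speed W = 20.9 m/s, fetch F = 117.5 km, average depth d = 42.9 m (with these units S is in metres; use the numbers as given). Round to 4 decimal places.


S = K * W^2 * F / d
W^2 = 20.9^2 = 436.81
S = 0.000251 * 436.81 * 117.5 / 42.9
Numerator = 0.000251 * 436.81 * 117.5 = 12.882619
S = 12.882619 / 42.9 = 0.3003 m

0.3003


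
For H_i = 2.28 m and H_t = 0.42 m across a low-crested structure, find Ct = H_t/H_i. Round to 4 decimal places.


Ct = H_t / H_i
Ct = 0.42 / 2.28
Ct = 0.1842

0.1842


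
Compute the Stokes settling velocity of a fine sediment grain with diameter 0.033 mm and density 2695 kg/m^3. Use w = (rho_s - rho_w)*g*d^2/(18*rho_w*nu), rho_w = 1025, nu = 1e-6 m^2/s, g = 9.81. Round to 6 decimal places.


w = (rho_s - rho_w) * g * d^2 / (18 * rho_w * nu)
d = 0.033 mm = 0.000033 m
rho_s - rho_w = 2695 - 1025 = 1670
Numerator = 1670 * 9.81 * (0.000033)^2 = 0.000017840760
Denominator = 18 * 1025 * 1e-6 = 0.018450
w = 0.000967 m/s

0.000967


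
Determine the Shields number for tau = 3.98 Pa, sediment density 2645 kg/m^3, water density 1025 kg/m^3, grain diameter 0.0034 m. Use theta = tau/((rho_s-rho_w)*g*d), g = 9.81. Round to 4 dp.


theta = tau / ((rho_s - rho_w) * g * d)
rho_s - rho_w = 2645 - 1025 = 1620
Denominator = 1620 * 9.81 * 0.0034 = 54.033480
theta = 3.98 / 54.033480
theta = 0.0737

0.0737


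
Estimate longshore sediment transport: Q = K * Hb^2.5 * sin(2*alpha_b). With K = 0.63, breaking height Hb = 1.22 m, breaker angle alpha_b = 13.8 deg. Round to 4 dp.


Q = K * Hb^2.5 * sin(2 * alpha_b)
Hb^2.5 = 1.22^2.5 = 1.643992
sin(2 * 13.8) = sin(27.6) = 0.463296
Q = 0.63 * 1.643992 * 0.463296
Q = 0.4798 m^3/s

0.4798


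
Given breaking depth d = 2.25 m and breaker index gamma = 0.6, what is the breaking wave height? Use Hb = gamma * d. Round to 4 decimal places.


Hb = gamma * d
Hb = 0.6 * 2.25
Hb = 1.3500 m

1.3500


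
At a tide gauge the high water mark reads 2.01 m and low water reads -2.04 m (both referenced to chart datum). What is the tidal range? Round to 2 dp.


Tidal range = High water - Low water
Tidal range = 2.01 - (-2.04)
Tidal range = 4.05 m

4.05


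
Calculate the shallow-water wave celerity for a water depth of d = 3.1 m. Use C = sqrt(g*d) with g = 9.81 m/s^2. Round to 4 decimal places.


Using the shallow-water approximation:
C = sqrt(g * d) = sqrt(9.81 * 3.1)
C = sqrt(30.4110)
C = 5.5146 m/s

5.5146


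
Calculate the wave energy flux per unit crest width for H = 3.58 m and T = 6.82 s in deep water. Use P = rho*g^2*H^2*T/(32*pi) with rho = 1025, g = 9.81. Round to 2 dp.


P = rho * g^2 * H^2 * T / (32 * pi)
P = 1025 * 9.81^2 * 3.58^2 * 6.82 / (32 * pi)
P = 1025 * 96.2361 * 12.8164 * 6.82 / 100.53096
P = 85765.47 W/m

85765.47


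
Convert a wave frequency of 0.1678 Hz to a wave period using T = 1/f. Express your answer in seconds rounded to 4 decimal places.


T = 1 / f
T = 1 / 0.1678
T = 5.9595 s

5.9595


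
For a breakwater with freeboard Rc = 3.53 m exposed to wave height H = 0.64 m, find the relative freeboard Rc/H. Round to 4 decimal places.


Relative freeboard = Rc / H
= 3.53 / 0.64
= 5.5156

5.5156


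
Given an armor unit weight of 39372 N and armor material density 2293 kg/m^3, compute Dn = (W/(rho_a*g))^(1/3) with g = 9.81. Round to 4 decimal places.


V = W / (rho_a * g)
V = 39372 / (2293 * 9.81)
V = 39372 / 22494.33
V = 1.750308 m^3
Dn = V^(1/3) = 1.750308^(1/3)
Dn = 1.2051 m

1.2051


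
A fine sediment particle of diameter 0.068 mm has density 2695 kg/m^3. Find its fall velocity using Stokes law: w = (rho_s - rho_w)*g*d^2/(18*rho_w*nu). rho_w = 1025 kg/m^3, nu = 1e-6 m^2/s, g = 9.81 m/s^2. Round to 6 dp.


w = (rho_s - rho_w) * g * d^2 / (18 * rho_w * nu)
d = 0.068 mm = 0.000068 m
rho_s - rho_w = 2695 - 1025 = 1670
Numerator = 1670 * 9.81 * (0.000068)^2 = 0.000075753605
Denominator = 18 * 1025 * 1e-6 = 0.018450
w = 0.004106 m/s

0.004106


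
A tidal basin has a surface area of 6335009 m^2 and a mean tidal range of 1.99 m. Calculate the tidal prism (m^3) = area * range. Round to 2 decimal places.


Tidal prism = Area * Tidal range
P = 6335009 * 1.99
P = 12606667.91 m^3

12606667.91


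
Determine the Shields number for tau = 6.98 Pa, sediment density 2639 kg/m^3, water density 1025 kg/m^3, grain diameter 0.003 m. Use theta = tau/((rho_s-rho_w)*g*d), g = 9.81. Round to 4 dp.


theta = tau / ((rho_s - rho_w) * g * d)
rho_s - rho_w = 2639 - 1025 = 1614
Denominator = 1614 * 9.81 * 0.003 = 47.500020
theta = 6.98 / 47.500020
theta = 0.1469

0.1469


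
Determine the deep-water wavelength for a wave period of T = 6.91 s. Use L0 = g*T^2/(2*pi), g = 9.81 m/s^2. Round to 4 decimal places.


L0 = g * T^2 / (2 * pi)
L0 = 9.81 * 6.91^2 / (2 * pi)
L0 = 9.81 * 47.7481 / 6.28319
L0 = 468.4089 / 6.28319
L0 = 74.5496 m

74.5496


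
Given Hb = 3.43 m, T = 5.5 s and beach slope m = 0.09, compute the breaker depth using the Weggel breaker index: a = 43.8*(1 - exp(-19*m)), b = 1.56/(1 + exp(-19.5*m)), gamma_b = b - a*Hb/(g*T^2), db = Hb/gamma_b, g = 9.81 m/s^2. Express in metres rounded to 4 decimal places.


a = 43.8 * (1 - exp(-19 * m))
exp(-19 * 0.09) = exp(-1.7100) = 0.180866
a = 43.8 * (1 - 0.180866) = 35.878078
b = 1.56 / (1 + exp(-19.5 * m))
exp(-19.5 * 0.09) = exp(-1.7550) = 0.172907
b = 1.56 / (1 + 0.172907) = 1.330028
Hb / (g * T^2) = 3.43 / (9.81 * 5.5^2) = 3.43 / 296.7525 = 0.01155845
gamma_b = b - a * Hb/(g*T^2) = 1.330028 - 35.878078 * 0.01155845 = 0.915333
db = Hb / gamma_b = 3.43 / 0.915333
db = 3.7473 m

3.7473


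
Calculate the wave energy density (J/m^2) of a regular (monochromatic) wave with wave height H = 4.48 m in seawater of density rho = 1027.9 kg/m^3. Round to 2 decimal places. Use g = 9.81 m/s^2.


E = (1/8) * rho * g * H^2
E = (1/8) * 1027.9 * 9.81 * 4.48^2
E = 0.125 * 1027.9 * 9.81 * 20.0704
E = 25297.98 J/m^2

25297.98


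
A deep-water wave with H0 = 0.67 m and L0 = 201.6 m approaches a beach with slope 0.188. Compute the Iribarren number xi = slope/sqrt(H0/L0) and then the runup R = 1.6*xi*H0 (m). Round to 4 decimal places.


xi = slope / sqrt(H0/L0)
H0/L0 = 0.67/201.6 = 0.003323
sqrt(0.003323) = 0.057649
xi = 0.188 / 0.057649 = 3.261112
R = 1.6 * xi * H0 = 1.6 * 3.261112 * 0.67
R = 3.4959 m

3.4959


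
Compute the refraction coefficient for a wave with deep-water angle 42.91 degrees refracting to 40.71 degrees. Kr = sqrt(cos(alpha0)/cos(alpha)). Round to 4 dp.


Kr = sqrt(cos(alpha0) / cos(alpha))
cos(42.91) = 0.732424
cos(40.71) = 0.758021
Kr = sqrt(0.732424 / 0.758021)
Kr = sqrt(0.966233)
Kr = 0.9830

0.9830


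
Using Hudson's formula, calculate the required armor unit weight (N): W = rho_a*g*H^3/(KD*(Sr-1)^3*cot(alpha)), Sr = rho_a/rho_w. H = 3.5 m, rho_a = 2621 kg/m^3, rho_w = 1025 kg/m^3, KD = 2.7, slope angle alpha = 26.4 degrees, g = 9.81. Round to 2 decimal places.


Sr = rho_a / rho_w = 2621 / 1025 = 2.557073
(Sr - 1) = 1.557073
(Sr - 1)^3 = 3.775088
cot(26.4) = 1 / tan(26.4) = 1 / 0.496404 = 2.014487
Numerator = 2621 * 9.81 * 3.5^3 = 1102402.4288
Denominator = 2.7 * 3.775088 * 2.014487 = 20.533136
W = 1102402.4288 / 20.533136
W = 53688.95 N

53688.95


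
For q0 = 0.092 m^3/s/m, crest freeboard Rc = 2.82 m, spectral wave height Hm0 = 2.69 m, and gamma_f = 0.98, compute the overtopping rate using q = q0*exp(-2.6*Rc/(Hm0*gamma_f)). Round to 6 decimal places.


q = q0 * exp(-2.6 * Rc / (Hm0 * gamma_f))
Exponent = -2.6 * 2.82 / (2.69 * 0.98)
= -2.6 * 2.82 / 2.6362
= -2.781276
exp(-2.781276) = 0.061959
q = 0.092 * 0.061959
q = 0.005700 m^3/s/m

0.005700


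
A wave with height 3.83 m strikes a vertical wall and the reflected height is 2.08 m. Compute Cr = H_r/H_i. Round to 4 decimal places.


Cr = H_r / H_i
Cr = 2.08 / 3.83
Cr = 0.5431

0.5431


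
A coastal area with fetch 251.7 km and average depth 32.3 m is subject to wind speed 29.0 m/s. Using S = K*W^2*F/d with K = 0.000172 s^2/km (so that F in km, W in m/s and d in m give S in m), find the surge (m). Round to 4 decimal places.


S = K * W^2 * F / d
W^2 = 29.0^2 = 841.00
S = 0.000172 * 841.00 * 251.7 / 32.3
Numerator = 0.000172 * 841.00 * 251.7 = 36.408908
S = 36.408908 / 32.3 = 1.1272 m

1.1272


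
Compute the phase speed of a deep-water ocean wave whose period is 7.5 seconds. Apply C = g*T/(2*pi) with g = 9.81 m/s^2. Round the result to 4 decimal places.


We use the deep-water celerity formula:
C = g * T / (2 * pi)
C = 9.81 * 7.5 / (2 * 3.14159...)
C = 73.575000 / 6.283185
C = 11.7098 m/s

11.7098


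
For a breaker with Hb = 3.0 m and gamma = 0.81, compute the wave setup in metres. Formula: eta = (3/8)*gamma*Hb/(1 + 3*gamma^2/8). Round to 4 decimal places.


eta = (3/8) * gamma * Hb / (1 + 3*gamma^2/8)
Numerator = (3/8) * 0.81 * 3.0 = 0.911250
Denominator = 1 + 3*0.81^2/8 = 1 + 0.246038 = 1.246038
eta = 0.911250 / 1.246038
eta = 0.7313 m

0.7313


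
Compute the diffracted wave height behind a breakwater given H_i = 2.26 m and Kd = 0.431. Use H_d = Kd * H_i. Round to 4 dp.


H_d = Kd * H_i
H_d = 0.431 * 2.26
H_d = 0.9741 m

0.9741


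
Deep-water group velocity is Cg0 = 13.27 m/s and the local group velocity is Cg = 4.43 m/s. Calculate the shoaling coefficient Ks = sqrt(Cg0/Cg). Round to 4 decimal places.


Ks = sqrt(Cg0 / Cg)
Ks = sqrt(13.27 / 4.43)
Ks = sqrt(2.9955)
Ks = 1.7307

1.7307


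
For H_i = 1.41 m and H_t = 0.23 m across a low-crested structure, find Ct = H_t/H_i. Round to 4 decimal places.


Ct = H_t / H_i
Ct = 0.23 / 1.41
Ct = 0.1631

0.1631


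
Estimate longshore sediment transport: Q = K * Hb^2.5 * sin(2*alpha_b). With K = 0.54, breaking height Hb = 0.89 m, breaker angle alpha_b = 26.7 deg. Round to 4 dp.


Q = K * Hb^2.5 * sin(2 * alpha_b)
Hb^2.5 = 0.89^2.5 = 0.747266
sin(2 * 26.7) = sin(53.4) = 0.802817
Q = 0.54 * 0.747266 * 0.802817
Q = 0.3240 m^3/s

0.3240


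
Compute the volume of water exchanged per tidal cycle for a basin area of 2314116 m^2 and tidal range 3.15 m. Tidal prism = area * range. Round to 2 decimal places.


Tidal prism = Area * Tidal range
P = 2314116 * 3.15
P = 7289465.40 m^3

7289465.40


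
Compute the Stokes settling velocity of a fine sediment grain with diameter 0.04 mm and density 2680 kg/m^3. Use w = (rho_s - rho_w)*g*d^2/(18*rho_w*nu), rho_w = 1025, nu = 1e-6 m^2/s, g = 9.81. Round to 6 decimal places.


w = (rho_s - rho_w) * g * d^2 / (18 * rho_w * nu)
d = 0.04 mm = 0.000040 m
rho_s - rho_w = 2680 - 1025 = 1655
Numerator = 1655 * 9.81 * (0.000040)^2 = 0.000025976880
Denominator = 18 * 1025 * 1e-6 = 0.018450
w = 0.001408 m/s

0.001408


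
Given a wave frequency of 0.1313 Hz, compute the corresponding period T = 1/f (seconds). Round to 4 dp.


T = 1 / f
T = 1 / 0.1313
T = 7.6161 s

7.6161


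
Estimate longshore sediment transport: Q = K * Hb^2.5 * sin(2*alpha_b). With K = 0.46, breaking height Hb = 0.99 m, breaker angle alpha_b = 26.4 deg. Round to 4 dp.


Q = K * Hb^2.5 * sin(2 * alpha_b)
Hb^2.5 = 0.99^2.5 = 0.975187
sin(2 * 26.4) = sin(52.8) = 0.796530
Q = 0.46 * 0.975187 * 0.796530
Q = 0.3573 m^3/s

0.3573


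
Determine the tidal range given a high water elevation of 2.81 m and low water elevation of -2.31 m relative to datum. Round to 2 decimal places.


Tidal range = High water - Low water
Tidal range = 2.81 - (-2.31)
Tidal range = 5.12 m

5.12


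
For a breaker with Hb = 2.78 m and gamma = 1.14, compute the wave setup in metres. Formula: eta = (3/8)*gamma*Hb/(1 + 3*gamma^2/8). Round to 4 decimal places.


eta = (3/8) * gamma * Hb / (1 + 3*gamma^2/8)
Numerator = (3/8) * 1.14 * 2.78 = 1.188450
Denominator = 1 + 3*1.14^2/8 = 1 + 0.487350 = 1.487350
eta = 1.188450 / 1.487350
eta = 0.7990 m

0.7990


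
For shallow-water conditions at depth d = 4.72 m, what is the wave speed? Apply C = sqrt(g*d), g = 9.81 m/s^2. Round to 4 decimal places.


Using the shallow-water approximation:
C = sqrt(g * d) = sqrt(9.81 * 4.72)
C = sqrt(46.3032)
C = 6.8046 m/s

6.8046


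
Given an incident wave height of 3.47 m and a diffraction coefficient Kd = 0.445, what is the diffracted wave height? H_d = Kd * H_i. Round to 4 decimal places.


H_d = Kd * H_i
H_d = 0.445 * 3.47
H_d = 1.5442 m

1.5442


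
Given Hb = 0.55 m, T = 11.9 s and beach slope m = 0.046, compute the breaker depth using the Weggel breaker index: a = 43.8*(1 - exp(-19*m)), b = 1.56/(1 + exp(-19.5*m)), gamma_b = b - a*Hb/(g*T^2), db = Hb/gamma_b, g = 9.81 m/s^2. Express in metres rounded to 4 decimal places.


a = 43.8 * (1 - exp(-19 * m))
exp(-19 * 0.046) = exp(-0.8740) = 0.417279
a = 43.8 * (1 - 0.417279) = 25.523176
b = 1.56 / (1 + exp(-19.5 * m))
exp(-19.5 * 0.046) = exp(-0.8970) = 0.407791
b = 1.56 / (1 + 0.407791) = 1.108119
Hb / (g * T^2) = 0.55 / (9.81 * 11.9^2) = 0.55 / 1389.1941 = 0.00039591
gamma_b = b - a * Hb/(g*T^2) = 1.108119 - 25.523176 * 0.00039591 = 1.098014
db = Hb / gamma_b = 0.55 / 1.098014
db = 0.5009 m

0.5009


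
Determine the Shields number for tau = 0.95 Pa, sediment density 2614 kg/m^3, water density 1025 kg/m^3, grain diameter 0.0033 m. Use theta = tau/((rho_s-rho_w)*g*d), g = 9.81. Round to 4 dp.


theta = tau / ((rho_s - rho_w) * g * d)
rho_s - rho_w = 2614 - 1025 = 1589
Denominator = 1589 * 9.81 * 0.0033 = 51.440697
theta = 0.95 / 51.440697
theta = 0.0185

0.0185


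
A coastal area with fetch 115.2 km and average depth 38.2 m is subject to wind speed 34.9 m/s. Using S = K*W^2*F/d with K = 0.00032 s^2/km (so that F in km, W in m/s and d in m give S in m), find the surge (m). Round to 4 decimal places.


S = K * W^2 * F / d
W^2 = 34.9^2 = 1218.01
S = 0.00032 * 1218.01 * 115.2 / 38.2
Numerator = 0.00032 * 1218.01 * 115.2 = 44.900721
S = 44.900721 / 38.2 = 1.1754 m

1.1754


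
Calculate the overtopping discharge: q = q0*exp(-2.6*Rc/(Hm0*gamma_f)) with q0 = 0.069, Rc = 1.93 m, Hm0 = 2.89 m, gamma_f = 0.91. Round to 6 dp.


q = q0 * exp(-2.6 * Rc / (Hm0 * gamma_f))
Exponent = -2.6 * 1.93 / (2.89 * 0.91)
= -2.6 * 1.93 / 2.6299
= -1.908057
exp(-1.908057) = 0.148368
q = 0.069 * 0.148368
q = 0.010237 m^3/s/m

0.010237


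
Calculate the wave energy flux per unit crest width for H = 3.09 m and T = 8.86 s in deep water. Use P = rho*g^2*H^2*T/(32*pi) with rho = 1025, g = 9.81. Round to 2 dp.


P = rho * g^2 * H^2 * T / (32 * pi)
P = 1025 * 9.81^2 * 3.09^2 * 8.86 / (32 * pi)
P = 1025 * 96.2361 * 9.5481 * 8.86 / 100.53096
P = 83006.62 W/m

83006.62


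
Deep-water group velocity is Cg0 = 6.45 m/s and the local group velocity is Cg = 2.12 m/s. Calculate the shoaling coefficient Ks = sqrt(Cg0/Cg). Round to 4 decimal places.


Ks = sqrt(Cg0 / Cg)
Ks = sqrt(6.45 / 2.12)
Ks = sqrt(3.0425)
Ks = 1.7443

1.7443


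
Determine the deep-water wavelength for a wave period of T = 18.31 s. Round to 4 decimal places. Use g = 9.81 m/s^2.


L0 = g * T^2 / (2 * pi)
L0 = 9.81 * 18.31^2 / (2 * pi)
L0 = 9.81 * 335.2561 / 6.28319
L0 = 3288.8623 / 6.28319
L0 = 523.4387 m

523.4387


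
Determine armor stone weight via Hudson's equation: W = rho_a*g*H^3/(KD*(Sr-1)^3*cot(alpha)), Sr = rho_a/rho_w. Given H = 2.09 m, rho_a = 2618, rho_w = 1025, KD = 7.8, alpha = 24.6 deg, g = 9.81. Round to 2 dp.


Sr = rho_a / rho_w = 2618 / 1025 = 2.554146
(Sr - 1) = 1.554146
(Sr - 1)^3 = 3.753840
cot(24.6) = 1 / tan(24.6) = 1 / 0.457836 = 2.184189
Numerator = 2618 * 9.81 * 2.09^3 = 234464.7224
Denominator = 7.8 * 3.753840 * 2.184189 = 63.952958
W = 234464.7224 / 63.952958
W = 3666.21 N

3666.21


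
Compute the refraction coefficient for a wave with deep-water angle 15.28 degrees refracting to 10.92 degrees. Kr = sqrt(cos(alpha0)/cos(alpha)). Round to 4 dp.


Kr = sqrt(cos(alpha0) / cos(alpha))
cos(15.28) = 0.964649
cos(10.92) = 0.981893
Kr = sqrt(0.964649 / 0.981893)
Kr = sqrt(0.982439)
Kr = 0.9912

0.9912


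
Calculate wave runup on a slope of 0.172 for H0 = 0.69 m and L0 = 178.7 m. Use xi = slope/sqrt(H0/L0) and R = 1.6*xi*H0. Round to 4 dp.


xi = slope / sqrt(H0/L0)
H0/L0 = 0.69/178.7 = 0.003861
sqrt(0.003861) = 0.062139
xi = 0.172 / 0.062139 = 2.768001
R = 1.6 * xi * H0 = 1.6 * 2.768001 * 0.69
R = 3.0559 m

3.0559


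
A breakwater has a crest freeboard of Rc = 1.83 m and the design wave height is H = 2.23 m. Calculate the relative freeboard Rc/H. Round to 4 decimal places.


Relative freeboard = Rc / H
= 1.83 / 2.23
= 0.8206

0.8206


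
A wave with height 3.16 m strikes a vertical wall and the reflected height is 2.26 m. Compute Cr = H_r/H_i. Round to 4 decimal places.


Cr = H_r / H_i
Cr = 2.26 / 3.16
Cr = 0.7152

0.7152


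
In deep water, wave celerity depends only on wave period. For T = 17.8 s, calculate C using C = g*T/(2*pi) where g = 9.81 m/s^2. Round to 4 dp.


We use the deep-water celerity formula:
C = g * T / (2 * pi)
C = 9.81 * 17.8 / (2 * 3.14159...)
C = 174.618000 / 6.283185
C = 27.7913 m/s

27.7913
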